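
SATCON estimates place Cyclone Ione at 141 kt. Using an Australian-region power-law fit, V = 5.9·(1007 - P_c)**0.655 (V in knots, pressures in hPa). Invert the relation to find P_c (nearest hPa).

880 hPa

ΔP = (V / 5.9)^(1/0.655) = (141/5.9)^1.527.
141/5.9 = 23.898; 23.898^1.527 ≈ 127.17 hPa.
P_c = 1007 − 127.17 = 879.83 ≈ 880 hPa.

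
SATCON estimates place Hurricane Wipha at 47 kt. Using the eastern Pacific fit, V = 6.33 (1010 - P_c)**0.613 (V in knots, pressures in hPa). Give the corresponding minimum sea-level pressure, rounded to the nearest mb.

ΔP = (V / 6.33)^(1/0.613) = (47/6.33)^1.631.
47/6.33 = 7.425; 7.425^1.631 ≈ 26.33 mb.
P_c = 1010 − 26.33 = 983.67 ≈ 984 mb.

984 mb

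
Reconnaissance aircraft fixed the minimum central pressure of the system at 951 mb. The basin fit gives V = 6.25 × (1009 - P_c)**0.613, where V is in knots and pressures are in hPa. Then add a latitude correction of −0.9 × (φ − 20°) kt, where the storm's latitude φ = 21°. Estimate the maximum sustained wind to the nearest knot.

ΔP = 1009 − 951 = 58 mb.
58^0.613 ≈ 12.050.
V ≈ 6.25 × 12.050 ≈ 75.3 kt.
Latitude correction: −0.9 × (21 − 20) = -0.9 kt.
Corrected V ≈ 74.4 kt → 74 kt.

74 kt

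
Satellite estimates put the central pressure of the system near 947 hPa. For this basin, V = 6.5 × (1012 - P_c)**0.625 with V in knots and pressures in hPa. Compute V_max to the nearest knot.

88 kt

ΔP = 1012 − 947 = 65 hPa.
65^0.625 ≈ 13.585.
V ≈ 6.5 × 13.585 ≈ 88.3 kt.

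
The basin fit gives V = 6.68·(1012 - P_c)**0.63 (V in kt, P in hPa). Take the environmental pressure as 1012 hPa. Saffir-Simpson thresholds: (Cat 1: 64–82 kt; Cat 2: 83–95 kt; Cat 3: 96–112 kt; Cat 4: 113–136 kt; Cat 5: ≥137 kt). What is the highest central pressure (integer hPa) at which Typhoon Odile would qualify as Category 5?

Category 5 begins at V = 137 kt.
Required ΔP = (137/6.68)^(1/0.63) = 20.509^1.587 ≈ 120.91 hPa.
P_c ≤ 1012 − 120.91 = 891.09, so the highest integer P_c is 891 hPa.

891 hPa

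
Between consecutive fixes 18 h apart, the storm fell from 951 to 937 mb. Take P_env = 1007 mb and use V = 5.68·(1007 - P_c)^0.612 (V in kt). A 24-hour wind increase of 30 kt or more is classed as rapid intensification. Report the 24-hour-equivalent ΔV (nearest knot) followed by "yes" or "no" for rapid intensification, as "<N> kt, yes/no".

V₁: ΔP = 56, V ≈ 5.68 × 56^0.612 ≈ 66.72 kt.
V₂: ΔP = 70, V ≈ 5.68 × 70^0.612 ≈ 76.48 kt.
ΔV over 18 h = 9.76 kt → 24 h equivalent = 9.76 × 24/18 ≈ 13.01 kt.
13 kt < 30 kt ⇒ not rapid intensification.

13 kt, no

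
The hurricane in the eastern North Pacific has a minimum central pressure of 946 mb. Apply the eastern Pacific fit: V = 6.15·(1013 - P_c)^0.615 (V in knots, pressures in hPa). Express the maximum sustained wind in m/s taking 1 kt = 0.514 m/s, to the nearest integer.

ΔP = 1013 − 946 = 67 mb.
V ≈ 6.15 × 67^0.615 = 6.15 × 13.275 ≈ 81.642 kt.
81.642 × 0.514 ≈ 41.96 m/s → 42 m/s.

42 m/s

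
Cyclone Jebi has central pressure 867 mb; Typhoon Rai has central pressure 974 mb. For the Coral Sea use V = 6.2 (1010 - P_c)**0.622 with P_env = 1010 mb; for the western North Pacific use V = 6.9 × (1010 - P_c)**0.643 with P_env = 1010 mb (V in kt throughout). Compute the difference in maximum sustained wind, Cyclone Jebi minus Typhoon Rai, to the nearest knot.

67 kt

Cyclone Jebi: ΔP = 143; V ≈ 6.2 × 143^0.622 ≈ 135.83 kt.
Typhoon Rai: ΔP = 36; V ≈ 6.9 × 36^0.643 ≈ 69.11 kt.
Difference ≈ 135.83 − 69.11 = 66.72 → 67 kt.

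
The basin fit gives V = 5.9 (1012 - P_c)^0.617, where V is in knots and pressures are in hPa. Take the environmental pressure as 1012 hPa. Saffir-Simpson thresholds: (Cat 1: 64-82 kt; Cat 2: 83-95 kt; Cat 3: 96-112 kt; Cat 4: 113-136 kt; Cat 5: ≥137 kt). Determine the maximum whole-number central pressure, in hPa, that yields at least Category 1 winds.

Category 1 begins at V = 64 kt.
Required ΔP = (64/5.9)^(1/0.617) = 10.847^1.621 ≈ 47.64 hPa.
P_c ≤ 1012 − 47.64 = 964.36, so the highest integer P_c is 964 hPa.

964 hPa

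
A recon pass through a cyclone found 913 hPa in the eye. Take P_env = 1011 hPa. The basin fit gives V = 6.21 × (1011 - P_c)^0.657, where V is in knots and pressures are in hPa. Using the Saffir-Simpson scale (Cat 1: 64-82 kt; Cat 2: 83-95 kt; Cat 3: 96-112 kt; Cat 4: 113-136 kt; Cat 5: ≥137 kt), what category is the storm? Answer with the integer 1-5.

ΔP = 1011 − 913 = 98 hPa.
V ≈ 6.21 × 98^0.657 = 6.21 × 20.33 ≈ 126 kt.
126 kt falls in the Category 4 band.

4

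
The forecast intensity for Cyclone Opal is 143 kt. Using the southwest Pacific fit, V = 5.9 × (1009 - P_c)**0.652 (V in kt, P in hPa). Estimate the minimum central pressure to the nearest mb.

876 mb

ΔP = (V / 5.9)^(1/0.652) = (143/5.9)^1.534.
143/5.9 = 24.237; 24.237^1.534 ≈ 132.87 mb.
P_c = 1009 − 132.87 = 876.13 ≈ 876 mb.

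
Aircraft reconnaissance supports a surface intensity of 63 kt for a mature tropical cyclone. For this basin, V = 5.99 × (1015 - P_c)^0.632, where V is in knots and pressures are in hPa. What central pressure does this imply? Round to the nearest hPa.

974 hPa

ΔP = (V / 5.99)^(1/0.632) = (63/5.99)^1.582.
63/5.99 = 10.518; 10.518^1.582 ≈ 41.40 hPa.
P_c = 1015 − 41.40 = 973.60 ≈ 974 hPa.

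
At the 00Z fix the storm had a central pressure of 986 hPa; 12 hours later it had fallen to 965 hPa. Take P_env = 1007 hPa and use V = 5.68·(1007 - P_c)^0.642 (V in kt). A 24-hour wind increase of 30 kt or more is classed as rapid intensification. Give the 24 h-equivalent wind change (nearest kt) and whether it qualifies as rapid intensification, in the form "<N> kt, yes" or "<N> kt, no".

45 kt, yes

V₁: ΔP = 21, V ≈ 5.68 × 21^0.642 ≈ 40.11 kt.
V₂: ΔP = 42, V ≈ 5.68 × 42^0.642 ≈ 62.59 kt.
ΔV over 12 h = 22.48 kt → 24 h equivalent = 22.48 × 24/12 ≈ 44.96 kt.
45 kt ≥ 30 kt ⇒ rapid intensification.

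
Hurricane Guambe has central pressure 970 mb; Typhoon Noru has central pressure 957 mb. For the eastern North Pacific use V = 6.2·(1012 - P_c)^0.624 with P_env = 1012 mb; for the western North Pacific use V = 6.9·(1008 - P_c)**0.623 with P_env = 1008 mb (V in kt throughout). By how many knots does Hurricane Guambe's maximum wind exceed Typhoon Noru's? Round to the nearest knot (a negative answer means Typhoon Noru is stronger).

-16 kt

Hurricane Guambe: ΔP = 42; V ≈ 6.2 × 42^0.624 ≈ 63.87 kt.
Typhoon Noru: ΔP = 51; V ≈ 6.9 × 51^0.623 ≈ 79.92 kt.
Difference ≈ 63.87 − 79.92 = -16.05 → -16 kt.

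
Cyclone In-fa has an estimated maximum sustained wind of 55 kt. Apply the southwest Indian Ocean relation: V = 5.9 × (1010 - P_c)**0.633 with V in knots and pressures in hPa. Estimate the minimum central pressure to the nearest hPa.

ΔP = (V / 5.9)^(1/0.633) = (55/5.9)^1.580.
55/5.9 = 9.322; 9.322^1.580 ≈ 34.01 hPa.
P_c = 1010 − 34.01 = 975.99 ≈ 976 hPa.

976 hPa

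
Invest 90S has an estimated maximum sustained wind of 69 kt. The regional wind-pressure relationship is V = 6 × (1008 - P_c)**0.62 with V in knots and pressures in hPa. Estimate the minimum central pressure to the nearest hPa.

ΔP = (V / 6)^(1/0.62) = (69/6)^1.613.
69/6 = 11.500; 11.500^1.613 ≈ 51.38 hPa.
P_c = 1008 − 51.38 = 956.62 ≈ 957 hPa.

957 hPa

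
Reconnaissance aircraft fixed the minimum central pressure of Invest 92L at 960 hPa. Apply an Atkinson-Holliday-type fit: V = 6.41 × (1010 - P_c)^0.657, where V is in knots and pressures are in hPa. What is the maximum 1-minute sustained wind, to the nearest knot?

ΔP = 1010 − 960 = 50 hPa.
50^0.657 ≈ 13.068.
V ≈ 6.41 × 13.068 ≈ 83.8 kt.

84 kt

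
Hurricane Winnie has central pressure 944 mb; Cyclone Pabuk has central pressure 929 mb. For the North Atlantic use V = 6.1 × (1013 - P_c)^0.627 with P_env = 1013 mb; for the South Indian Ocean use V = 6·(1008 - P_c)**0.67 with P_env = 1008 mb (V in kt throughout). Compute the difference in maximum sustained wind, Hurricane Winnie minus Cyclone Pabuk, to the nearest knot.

-25 kt

Hurricane Winnie: ΔP = 69; V ≈ 6.1 × 69^0.627 ≈ 86.75 kt.
Cyclone Pabuk: ΔP = 79; V ≈ 6 × 79^0.67 ≈ 112.09 kt.
Difference ≈ 86.75 − 112.09 = -25.34 → -25 kt.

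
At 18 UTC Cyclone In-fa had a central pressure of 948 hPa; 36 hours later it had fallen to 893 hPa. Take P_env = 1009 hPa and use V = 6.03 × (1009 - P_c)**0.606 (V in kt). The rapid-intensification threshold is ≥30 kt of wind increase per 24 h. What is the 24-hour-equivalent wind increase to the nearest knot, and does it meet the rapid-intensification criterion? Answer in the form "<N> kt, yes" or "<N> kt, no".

V₁: ΔP = 61, V ≈ 6.03 × 61^0.606 ≈ 72.82 kt.
V₂: ΔP = 116, V ≈ 6.03 × 116^0.606 ≈ 107.49 kt.
ΔV over 36 h = 34.67 kt → 24 h equivalent = 34.67 × 24/36 ≈ 23.11 kt.
23 kt < 30 kt ⇒ not rapid intensification.

23 kt, no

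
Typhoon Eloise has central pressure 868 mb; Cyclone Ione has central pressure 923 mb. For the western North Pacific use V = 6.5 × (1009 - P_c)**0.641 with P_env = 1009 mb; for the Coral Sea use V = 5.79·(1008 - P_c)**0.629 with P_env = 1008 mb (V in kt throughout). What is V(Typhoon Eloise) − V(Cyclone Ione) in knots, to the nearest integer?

60 kt

Typhoon Eloise: ΔP = 141; V ≈ 6.5 × 141^0.641 ≈ 155.08 kt.
Cyclone Ione: ΔP = 85; V ≈ 5.79 × 85^0.629 ≈ 94.69 kt.
Difference ≈ 155.08 − 94.69 = 60.39 → 60 kt.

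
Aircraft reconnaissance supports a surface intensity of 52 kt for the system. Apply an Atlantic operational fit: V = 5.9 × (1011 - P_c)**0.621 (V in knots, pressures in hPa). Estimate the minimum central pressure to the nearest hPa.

978 hPa

ΔP = (V / 5.9)^(1/0.621) = (52/5.9)^1.610.
52/5.9 = 8.814; 8.814^1.610 ≈ 33.26 hPa.
P_c = 1011 − 33.26 = 977.74 ≈ 978 hPa.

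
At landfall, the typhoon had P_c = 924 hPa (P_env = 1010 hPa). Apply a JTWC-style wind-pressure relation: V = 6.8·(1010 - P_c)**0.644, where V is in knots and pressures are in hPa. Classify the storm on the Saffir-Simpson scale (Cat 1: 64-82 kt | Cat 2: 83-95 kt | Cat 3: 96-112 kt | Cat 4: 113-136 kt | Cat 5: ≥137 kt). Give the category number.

ΔP = 1010 − 924 = 86 hPa.
V ≈ 6.8 × 86^0.644 = 6.8 × 17.61 ≈ 120 kt.
120 kt falls in the Category 4 band.

4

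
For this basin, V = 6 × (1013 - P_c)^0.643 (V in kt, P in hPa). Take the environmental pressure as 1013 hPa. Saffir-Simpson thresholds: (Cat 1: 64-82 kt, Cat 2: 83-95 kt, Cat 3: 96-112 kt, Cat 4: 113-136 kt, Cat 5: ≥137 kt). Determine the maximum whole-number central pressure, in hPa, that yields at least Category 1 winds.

973 hPa

Category 1 begins at V = 64 kt.
Required ΔP = (64/6)^(1/0.643) = 10.667^1.555 ≈ 39.70 hPa.
P_c ≤ 1013 − 39.70 = 973.30, so the highest integer P_c is 973 hPa.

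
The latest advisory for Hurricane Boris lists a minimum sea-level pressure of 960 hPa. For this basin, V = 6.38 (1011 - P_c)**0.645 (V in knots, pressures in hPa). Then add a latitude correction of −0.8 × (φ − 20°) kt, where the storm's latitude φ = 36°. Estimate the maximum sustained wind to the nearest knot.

ΔP = 1011 − 960 = 51 hPa.
51^0.645 ≈ 12.629.
V ≈ 6.38 × 12.629 ≈ 80.6 kt.
Latitude correction: −0.8 × (36 − 20) = -12.8 kt.
Corrected V ≈ 67.8 kt → 68 kt.

68 kt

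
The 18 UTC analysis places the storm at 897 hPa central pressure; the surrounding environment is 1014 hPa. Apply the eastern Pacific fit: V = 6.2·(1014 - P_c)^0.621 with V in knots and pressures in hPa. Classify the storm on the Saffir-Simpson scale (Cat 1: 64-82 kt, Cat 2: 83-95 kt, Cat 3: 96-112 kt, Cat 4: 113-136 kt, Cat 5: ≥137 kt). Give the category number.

4

ΔP = 1014 − 897 = 117 hPa.
V ≈ 6.2 × 117^0.621 = 6.2 × 19.25 ≈ 119 kt.
119 kt falls in the Category 4 band.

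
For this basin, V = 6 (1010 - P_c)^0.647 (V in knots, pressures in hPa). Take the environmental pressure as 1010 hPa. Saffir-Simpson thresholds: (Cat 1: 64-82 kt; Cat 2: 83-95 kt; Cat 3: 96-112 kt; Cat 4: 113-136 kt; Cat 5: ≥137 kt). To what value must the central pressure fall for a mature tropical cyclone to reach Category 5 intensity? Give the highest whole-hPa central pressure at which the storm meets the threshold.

Category 5 begins at V = 137 kt.
Required ΔP = (137/6)^(1/0.647) = 22.833^1.546 ≈ 125.83 hPa.
P_c ≤ 1010 − 125.83 = 884.17, so the highest integer P_c is 884 hPa.

884 hPa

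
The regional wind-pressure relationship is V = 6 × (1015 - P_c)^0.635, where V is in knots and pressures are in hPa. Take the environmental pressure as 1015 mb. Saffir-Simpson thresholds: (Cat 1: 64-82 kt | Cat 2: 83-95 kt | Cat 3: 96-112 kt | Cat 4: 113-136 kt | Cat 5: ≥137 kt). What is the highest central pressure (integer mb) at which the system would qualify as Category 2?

Category 2 begins at V = 83 kt.
Required ΔP = (83/6)^(1/0.635) = 13.833^1.575 ≈ 62.62 mb.
P_c ≤ 1015 − 62.62 = 952.38, so the highest integer P_c is 952 mb.

952 mb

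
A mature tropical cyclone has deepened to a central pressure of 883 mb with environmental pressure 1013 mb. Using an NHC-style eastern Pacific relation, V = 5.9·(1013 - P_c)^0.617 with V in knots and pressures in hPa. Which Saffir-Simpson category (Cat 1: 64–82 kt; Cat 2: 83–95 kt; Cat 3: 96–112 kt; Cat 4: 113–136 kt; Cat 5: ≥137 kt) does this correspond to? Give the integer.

4

ΔP = 1013 − 883 = 130 mb.
V ≈ 5.9 × 130^0.617 = 5.9 × 20.15 ≈ 119 kt.
119 kt falls in the Category 4 band.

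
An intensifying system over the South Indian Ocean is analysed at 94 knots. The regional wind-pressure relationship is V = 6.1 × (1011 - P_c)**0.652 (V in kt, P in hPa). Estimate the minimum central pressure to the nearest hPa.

945 hPa

ΔP = (V / 6.1)^(1/0.652) = (94/6.1)^1.534.
94/6.1 = 15.410; 15.410^1.534 ≈ 66.34 hPa.
P_c = 1011 − 66.34 = 944.66 ≈ 945 hPa.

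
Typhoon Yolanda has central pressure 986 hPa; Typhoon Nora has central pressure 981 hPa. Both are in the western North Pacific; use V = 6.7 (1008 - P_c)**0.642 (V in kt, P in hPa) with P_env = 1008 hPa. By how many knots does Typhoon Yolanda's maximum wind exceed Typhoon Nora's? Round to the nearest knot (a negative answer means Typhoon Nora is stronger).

Typhoon Yolanda: ΔP = 22; V ≈ 6.7 × 22^0.642 ≈ 48.74 kt.
Typhoon Nora: ΔP = 27; V ≈ 6.7 × 27^0.642 ≈ 55.59 kt.
Difference ≈ 48.74 − 55.59 = -6.85 → -7 kt.

-7 kt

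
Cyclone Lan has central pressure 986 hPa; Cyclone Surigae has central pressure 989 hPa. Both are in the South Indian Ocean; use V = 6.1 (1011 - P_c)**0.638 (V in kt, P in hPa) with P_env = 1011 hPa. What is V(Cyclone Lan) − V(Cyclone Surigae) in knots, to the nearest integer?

Cyclone Lan: ΔP = 25; V ≈ 6.1 × 25^0.638 ≈ 47.56 kt.
Cyclone Surigae: ΔP = 22; V ≈ 6.1 × 22^0.638 ≈ 43.83 kt.
Difference ≈ 47.56 − 43.83 = 3.73 → 4 kt.

4 kt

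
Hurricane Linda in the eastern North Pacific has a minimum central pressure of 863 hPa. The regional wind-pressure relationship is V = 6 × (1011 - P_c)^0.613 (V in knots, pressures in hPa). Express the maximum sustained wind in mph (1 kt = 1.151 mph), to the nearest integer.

148 mph

ΔP = 1011 − 863 = 148 hPa.
V ≈ 6 × 148^0.613 = 6 × 21.398 ≈ 128.387 kt.
128.387 × 1.151 ≈ 147.77 mph → 148 mph.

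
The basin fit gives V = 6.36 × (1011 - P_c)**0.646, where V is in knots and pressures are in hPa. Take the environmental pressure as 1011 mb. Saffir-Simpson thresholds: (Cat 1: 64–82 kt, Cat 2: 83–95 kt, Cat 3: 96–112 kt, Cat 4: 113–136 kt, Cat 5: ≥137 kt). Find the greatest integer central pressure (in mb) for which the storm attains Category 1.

975 mb

Category 1 begins at V = 64 kt.
Required ΔP = (64/6.36)^(1/0.646) = 10.063^1.548 ≈ 35.66 mb.
P_c ≤ 1011 − 35.66 = 975.34, so the highest integer P_c is 975 mb.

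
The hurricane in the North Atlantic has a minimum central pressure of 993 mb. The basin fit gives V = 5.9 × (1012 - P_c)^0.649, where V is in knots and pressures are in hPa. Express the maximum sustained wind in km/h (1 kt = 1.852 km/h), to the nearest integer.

74 km/h

ΔP = 1012 − 993 = 19 mb.
V ≈ 5.9 × 19^0.649 = 5.9 × 6.759 ≈ 39.881 kt.
39.881 × 1.852 ≈ 73.86 km/h → 74 km/h.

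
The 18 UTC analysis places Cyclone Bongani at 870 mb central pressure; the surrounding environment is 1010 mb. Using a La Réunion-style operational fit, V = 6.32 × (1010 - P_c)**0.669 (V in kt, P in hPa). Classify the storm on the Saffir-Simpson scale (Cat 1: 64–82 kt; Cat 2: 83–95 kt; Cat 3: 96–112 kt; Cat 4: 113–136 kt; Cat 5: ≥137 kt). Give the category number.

5

ΔP = 1010 − 870 = 140 mb.
V ≈ 6.32 × 140^0.669 = 6.32 × 27.27 ≈ 172 kt.
172 kt falls in the Category 5 band.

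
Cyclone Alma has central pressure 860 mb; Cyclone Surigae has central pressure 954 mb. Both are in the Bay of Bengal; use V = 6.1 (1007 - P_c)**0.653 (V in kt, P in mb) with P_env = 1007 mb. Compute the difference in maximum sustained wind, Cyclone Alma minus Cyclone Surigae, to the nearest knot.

77 kt

Cyclone Alma: ΔP = 147; V ≈ 6.1 × 147^0.653 ≈ 158.70 kt.
Cyclone Surigae: ΔP = 53; V ≈ 6.1 × 53^0.653 ≈ 81.52 kt.
Difference ≈ 158.70 − 81.52 = 77.18 → 77 kt.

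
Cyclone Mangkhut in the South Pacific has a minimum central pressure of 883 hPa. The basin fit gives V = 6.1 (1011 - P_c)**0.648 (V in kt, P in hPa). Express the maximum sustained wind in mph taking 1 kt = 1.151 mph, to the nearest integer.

163 mph

ΔP = 1011 − 883 = 128 hPa.
V ≈ 6.1 × 128^0.648 = 6.1 × 23.199 ≈ 141.515 kt.
141.515 × 1.151 ≈ 162.88 mph → 163 mph.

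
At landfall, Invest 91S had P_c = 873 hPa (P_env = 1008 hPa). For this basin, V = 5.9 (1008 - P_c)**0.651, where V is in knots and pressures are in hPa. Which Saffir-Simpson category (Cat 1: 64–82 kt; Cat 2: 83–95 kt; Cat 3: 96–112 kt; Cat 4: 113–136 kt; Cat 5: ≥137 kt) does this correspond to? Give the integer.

ΔP = 1008 − 873 = 135 hPa.
V ≈ 5.9 × 135^0.651 = 5.9 × 24.37 ≈ 144 kt.
144 kt falls in the Category 5 band.

5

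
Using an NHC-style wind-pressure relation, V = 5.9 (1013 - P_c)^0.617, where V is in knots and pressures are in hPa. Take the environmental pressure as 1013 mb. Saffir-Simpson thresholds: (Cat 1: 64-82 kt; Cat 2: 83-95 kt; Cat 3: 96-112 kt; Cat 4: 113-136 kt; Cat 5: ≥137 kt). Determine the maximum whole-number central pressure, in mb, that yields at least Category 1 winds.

965 mb

Category 1 begins at V = 64 kt.
Required ΔP = (64/5.9)^(1/0.617) = 10.847^1.621 ≈ 47.64 mb.
P_c ≤ 1013 − 47.64 = 965.36, so the highest integer P_c is 965 mb.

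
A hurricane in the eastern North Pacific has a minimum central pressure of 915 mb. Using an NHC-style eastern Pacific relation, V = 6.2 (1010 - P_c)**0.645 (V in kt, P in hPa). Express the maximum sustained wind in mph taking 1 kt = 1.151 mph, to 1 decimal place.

ΔP = 1010 − 915 = 95 mb.
V ≈ 6.2 × 95^0.645 = 6.2 × 18.864 ≈ 116.956 kt.
116.956 × 1.151 ≈ 134.62 mph → 134.6 mph.

134.6 mph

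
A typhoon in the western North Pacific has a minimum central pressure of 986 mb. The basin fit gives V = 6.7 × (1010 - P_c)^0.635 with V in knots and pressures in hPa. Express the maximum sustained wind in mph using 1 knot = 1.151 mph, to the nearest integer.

ΔP = 1010 − 986 = 24 mb.
V ≈ 6.7 × 24^0.635 = 6.7 × 7.524 ≈ 50.409 kt.
50.409 × 1.151 ≈ 58.02 mph → 58 mph.

58 mph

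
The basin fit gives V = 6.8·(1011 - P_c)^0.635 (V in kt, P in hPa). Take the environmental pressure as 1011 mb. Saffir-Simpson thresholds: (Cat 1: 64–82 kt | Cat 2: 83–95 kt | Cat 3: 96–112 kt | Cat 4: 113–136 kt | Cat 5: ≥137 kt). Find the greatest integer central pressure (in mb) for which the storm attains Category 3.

Category 3 begins at V = 96 kt.
Required ΔP = (96/6.8)^(1/0.635) = 14.118^1.575 ≈ 64.66 mb.
P_c ≤ 1011 − 64.66 = 946.34, so the highest integer P_c is 946 mb.

946 mb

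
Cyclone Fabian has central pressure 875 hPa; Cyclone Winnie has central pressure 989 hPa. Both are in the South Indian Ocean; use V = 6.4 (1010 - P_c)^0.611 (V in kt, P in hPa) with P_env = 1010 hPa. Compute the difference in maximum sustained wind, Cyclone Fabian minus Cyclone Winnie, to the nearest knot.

87 kt

Cyclone Fabian: ΔP = 135; V ≈ 6.4 × 135^0.611 ≈ 128.18 kt.
Cyclone Winnie: ΔP = 21; V ≈ 6.4 × 21^0.611 ≈ 41.12 kt.
Difference ≈ 128.18 − 41.12 = 87.06 → 87 kt.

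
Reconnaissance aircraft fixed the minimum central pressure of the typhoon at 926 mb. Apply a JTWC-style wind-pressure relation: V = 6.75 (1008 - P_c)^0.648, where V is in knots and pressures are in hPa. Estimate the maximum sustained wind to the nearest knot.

117 kt

ΔP = 1008 − 926 = 82 mb.
82^0.648 ≈ 17.384.
V ≈ 6.75 × 17.384 ≈ 117.3 kt.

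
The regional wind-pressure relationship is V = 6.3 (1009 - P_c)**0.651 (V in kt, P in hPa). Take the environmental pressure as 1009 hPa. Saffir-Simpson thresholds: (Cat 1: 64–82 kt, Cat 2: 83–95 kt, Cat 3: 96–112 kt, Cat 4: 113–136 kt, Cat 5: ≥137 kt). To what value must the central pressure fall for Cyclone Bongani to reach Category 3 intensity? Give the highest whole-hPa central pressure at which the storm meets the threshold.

Category 3 begins at V = 96 kt.
Required ΔP = (96/6.3)^(1/0.651) = 15.238^1.536 ≈ 65.63 hPa.
P_c ≤ 1009 − 65.63 = 943.37, so the highest integer P_c is 943 hPa.

943 hPa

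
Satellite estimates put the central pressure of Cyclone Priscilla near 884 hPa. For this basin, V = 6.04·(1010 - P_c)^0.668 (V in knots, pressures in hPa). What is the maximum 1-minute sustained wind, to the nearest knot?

ΔP = 1010 − 884 = 126 hPa.
126^0.668 ≈ 25.296.
V ≈ 6.04 × 25.296 ≈ 152.8 kt.

153 kt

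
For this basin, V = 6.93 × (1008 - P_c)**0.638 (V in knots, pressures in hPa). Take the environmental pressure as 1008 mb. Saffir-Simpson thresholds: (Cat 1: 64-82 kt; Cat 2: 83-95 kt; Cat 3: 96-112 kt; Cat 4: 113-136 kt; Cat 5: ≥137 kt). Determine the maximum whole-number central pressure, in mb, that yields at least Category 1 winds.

Category 1 begins at V = 64 kt.
Required ΔP = (64/6.93)^(1/0.638) = 9.235^1.567 ≈ 32.60 mb.
P_c ≤ 1008 − 32.60 = 975.40, so the highest integer P_c is 975 mb.

975 mb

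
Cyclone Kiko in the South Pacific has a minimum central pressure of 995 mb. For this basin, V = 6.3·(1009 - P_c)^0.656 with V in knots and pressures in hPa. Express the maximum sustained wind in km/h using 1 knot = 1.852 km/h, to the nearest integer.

ΔP = 1009 − 995 = 14 mb.
V ≈ 6.3 × 14^0.656 = 6.3 × 5.648 ≈ 35.580 kt.
35.580 × 1.852 ≈ 65.89 km/h → 66 km/h.

66 km/h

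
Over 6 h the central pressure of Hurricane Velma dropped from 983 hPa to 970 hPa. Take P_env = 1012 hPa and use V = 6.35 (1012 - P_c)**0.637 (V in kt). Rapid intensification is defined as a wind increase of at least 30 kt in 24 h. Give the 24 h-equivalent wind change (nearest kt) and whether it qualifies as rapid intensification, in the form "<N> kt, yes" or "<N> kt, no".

V₁: ΔP = 29, V ≈ 6.35 × 29^0.637 ≈ 54.24 kt.
V₂: ΔP = 42, V ≈ 6.35 × 42^0.637 ≈ 68.67 kt.
ΔV over 6 h = 14.43 kt → 24 h equivalent = 14.43 × 24/6 ≈ 57.72 kt.
58 kt ≥ 30 kt ⇒ rapid intensification.

58 kt, yes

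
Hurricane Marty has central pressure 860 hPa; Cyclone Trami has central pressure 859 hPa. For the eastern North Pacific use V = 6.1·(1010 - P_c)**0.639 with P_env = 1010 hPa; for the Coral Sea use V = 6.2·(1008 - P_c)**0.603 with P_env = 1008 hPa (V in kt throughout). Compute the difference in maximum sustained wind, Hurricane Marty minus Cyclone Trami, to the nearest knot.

23 kt

Hurricane Marty: ΔP = 150; V ≈ 6.1 × 150^0.639 ≈ 149.92 kt.
Cyclone Trami: ΔP = 149; V ≈ 6.2 × 149^0.603 ≈ 126.71 kt.
Difference ≈ 149.92 − 126.71 = 23.21 → 23 kt.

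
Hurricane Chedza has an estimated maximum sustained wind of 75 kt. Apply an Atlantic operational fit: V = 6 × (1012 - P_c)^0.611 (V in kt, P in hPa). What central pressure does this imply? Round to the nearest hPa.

950 hPa

ΔP = (V / 6)^(1/0.611) = (75/6)^1.637.
75/6 = 12.500; 12.500^1.637 ≈ 62.41 hPa.
P_c = 1012 − 62.41 = 949.59 ≈ 950 hPa.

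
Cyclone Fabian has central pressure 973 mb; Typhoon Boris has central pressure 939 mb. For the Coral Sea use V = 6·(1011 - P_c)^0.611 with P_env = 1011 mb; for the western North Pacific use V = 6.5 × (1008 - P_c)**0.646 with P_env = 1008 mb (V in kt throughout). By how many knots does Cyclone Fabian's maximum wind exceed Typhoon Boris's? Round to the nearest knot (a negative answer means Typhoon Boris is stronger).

-45 kt

Cyclone Fabian: ΔP = 38; V ≈ 6 × 38^0.611 ≈ 55.39 kt.
Typhoon Boris: ΔP = 69; V ≈ 6.5 × 69^0.646 ≈ 100.19 kt.
Difference ≈ 55.39 − 100.19 = -44.80 → -45 kt.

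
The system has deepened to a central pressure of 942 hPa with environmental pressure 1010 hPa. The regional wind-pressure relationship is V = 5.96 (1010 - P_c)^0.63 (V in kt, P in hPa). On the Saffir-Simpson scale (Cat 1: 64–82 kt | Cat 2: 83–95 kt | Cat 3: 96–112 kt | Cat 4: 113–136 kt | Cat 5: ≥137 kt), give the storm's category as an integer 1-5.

2

ΔP = 1010 − 942 = 68 hPa.
V ≈ 5.96 × 68^0.63 = 5.96 × 14.27 ≈ 85 kt.
85 kt falls in the Category 2 band.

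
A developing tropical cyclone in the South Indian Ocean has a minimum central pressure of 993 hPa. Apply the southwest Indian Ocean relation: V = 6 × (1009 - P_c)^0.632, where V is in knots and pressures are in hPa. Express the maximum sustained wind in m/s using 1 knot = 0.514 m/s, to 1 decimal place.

17.8 m/s

ΔP = 1009 − 993 = 16 hPa.
V ≈ 6 × 16^0.632 = 6 × 5.768 ≈ 34.606 kt.
34.606 × 0.514 ≈ 17.79 m/s → 17.8 m/s.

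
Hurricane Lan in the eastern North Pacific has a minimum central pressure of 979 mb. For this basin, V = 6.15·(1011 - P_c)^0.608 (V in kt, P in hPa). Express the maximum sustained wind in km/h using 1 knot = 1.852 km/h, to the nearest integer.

ΔP = 1011 − 979 = 32 mb.
V ≈ 6.15 × 32^0.608 = 6.15 × 8.225 ≈ 50.583 kt.
50.583 × 1.852 ≈ 93.68 km/h → 94 km/h.

94 km/h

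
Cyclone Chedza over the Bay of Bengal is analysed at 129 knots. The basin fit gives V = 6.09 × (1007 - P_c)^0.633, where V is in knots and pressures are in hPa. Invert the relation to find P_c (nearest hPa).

ΔP = (V / 6.09)^(1/0.633) = (129/6.09)^1.580.
129/6.09 = 21.182; 21.182^1.580 ≈ 124.38 hPa.
P_c = 1007 − 124.38 = 882.62 ≈ 883 hPa.

883 hPa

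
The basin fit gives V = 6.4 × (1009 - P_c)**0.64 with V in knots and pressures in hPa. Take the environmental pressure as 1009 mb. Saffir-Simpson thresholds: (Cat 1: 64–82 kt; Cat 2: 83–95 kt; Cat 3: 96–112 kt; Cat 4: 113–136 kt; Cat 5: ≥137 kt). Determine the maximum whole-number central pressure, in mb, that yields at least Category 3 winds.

Category 3 begins at V = 96 kt.
Required ΔP = (96/6.4)^(1/0.64) = 15.000^1.562 ≈ 68.81 mb.
P_c ≤ 1009 − 68.81 = 940.19, so the highest integer P_c is 940 mb.

940 mb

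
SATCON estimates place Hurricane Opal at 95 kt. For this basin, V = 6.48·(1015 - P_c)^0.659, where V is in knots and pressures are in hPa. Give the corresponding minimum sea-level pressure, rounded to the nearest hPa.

956 hPa

ΔP = (V / 6.48)^(1/0.659) = (95/6.48)^1.517.
95/6.48 = 14.660; 14.660^1.517 ≈ 58.83 hPa.
P_c = 1015 − 58.83 = 956.17 ≈ 956 hPa.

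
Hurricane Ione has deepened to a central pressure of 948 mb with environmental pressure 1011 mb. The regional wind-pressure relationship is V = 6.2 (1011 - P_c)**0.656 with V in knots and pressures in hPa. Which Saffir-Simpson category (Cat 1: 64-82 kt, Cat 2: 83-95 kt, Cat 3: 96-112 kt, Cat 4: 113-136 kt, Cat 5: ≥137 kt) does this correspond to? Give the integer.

2

ΔP = 1011 − 948 = 63 mb.
V ≈ 6.2 × 63^0.656 = 6.2 × 15.15 ≈ 94 kt.
94 kt falls in the Category 2 band.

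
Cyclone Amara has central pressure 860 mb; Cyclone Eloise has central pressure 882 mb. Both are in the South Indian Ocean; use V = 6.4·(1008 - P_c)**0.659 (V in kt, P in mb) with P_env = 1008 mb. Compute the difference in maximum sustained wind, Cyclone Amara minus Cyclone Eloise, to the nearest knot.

17 kt

Cyclone Amara: ΔP = 148; V ≈ 6.4 × 148^0.659 ≈ 172.34 kt.
Cyclone Eloise: ΔP = 126; V ≈ 6.4 × 126^0.659 ≈ 155.00 kt.
Difference ≈ 172.34 − 155.00 = 17.34 → 17 kt.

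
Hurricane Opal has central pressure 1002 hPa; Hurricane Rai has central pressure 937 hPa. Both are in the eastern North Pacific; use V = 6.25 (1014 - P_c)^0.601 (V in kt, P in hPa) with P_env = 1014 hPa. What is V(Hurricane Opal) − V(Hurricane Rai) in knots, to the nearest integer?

Hurricane Opal: ΔP = 12; V ≈ 6.25 × 12^0.601 ≈ 27.83 kt.
Hurricane Rai: ΔP = 77; V ≈ 6.25 × 77^0.601 ≈ 85.05 kt.
Difference ≈ 27.83 − 85.05 = -57.22 → -57 kt.

-57 kt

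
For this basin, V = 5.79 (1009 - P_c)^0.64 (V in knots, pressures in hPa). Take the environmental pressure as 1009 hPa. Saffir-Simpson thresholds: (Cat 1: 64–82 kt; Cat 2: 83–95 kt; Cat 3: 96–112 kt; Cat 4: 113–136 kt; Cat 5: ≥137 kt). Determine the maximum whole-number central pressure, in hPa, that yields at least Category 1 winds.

966 hPa

Category 1 begins at V = 64 kt.
Required ΔP = (64/5.79)^(1/0.64) = 11.054^1.562 ≈ 42.70 hPa.
P_c ≤ 1009 − 42.70 = 966.30, so the highest integer P_c is 966 hPa.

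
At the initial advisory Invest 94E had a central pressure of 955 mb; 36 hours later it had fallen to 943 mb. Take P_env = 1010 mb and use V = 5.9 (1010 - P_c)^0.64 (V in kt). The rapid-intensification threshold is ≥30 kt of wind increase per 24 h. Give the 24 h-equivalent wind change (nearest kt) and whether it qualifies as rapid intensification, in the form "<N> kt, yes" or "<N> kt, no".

V₁: ΔP = 55, V ≈ 5.9 × 55^0.64 ≈ 76.68 kt.
V₂: ΔP = 67, V ≈ 5.9 × 67^0.64 ≈ 87.00 kt.
ΔV over 36 h = 10.32 kt → 24 h equivalent = 10.32 × 24/36 ≈ 6.88 kt.
7 kt < 30 kt ⇒ not rapid intensification.

7 kt, no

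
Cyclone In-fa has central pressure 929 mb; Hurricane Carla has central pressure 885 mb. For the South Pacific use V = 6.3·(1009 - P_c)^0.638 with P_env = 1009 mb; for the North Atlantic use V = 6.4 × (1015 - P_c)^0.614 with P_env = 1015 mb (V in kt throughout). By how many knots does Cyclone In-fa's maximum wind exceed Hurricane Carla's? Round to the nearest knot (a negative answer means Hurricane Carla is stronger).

-24 kt

Cyclone In-fa: ΔP = 80; V ≈ 6.3 × 80^0.638 ≈ 103.16 kt.
Hurricane Carla: ΔP = 130; V ≈ 6.4 × 130^0.614 ≈ 127.10 kt.
Difference ≈ 103.16 − 127.10 = -23.94 → -24 kt.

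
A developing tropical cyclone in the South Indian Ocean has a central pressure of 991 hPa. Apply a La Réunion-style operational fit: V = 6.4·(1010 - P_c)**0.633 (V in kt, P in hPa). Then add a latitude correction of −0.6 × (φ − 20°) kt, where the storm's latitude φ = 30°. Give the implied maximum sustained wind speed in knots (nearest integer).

35 kt

ΔP = 1010 − 991 = 19 hPa.
19^0.633 ≈ 6.448.
V ≈ 6.4 × 6.448 ≈ 41.3 kt.
Latitude correction: −0.6 × (30 − 20) = -6 kt.
Corrected V ≈ 35.3 kt → 35 kt.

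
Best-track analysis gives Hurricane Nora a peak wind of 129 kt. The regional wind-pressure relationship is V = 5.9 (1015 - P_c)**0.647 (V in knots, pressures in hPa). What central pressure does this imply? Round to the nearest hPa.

897 hPa

ΔP = (V / 5.9)^(1/0.647) = (129/5.9)^1.546.
129/5.9 = 21.864; 21.864^1.546 ≈ 117.68 hPa.
P_c = 1015 − 117.68 = 897.32 ≈ 897 hPa.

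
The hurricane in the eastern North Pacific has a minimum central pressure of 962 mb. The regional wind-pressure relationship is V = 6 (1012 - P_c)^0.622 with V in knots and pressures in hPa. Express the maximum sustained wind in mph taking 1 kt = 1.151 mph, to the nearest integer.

79 mph

ΔP = 1012 − 962 = 50 mb.
V ≈ 6 × 50^0.622 = 6 × 11.396 ≈ 68.377 kt.
68.377 × 1.151 ≈ 78.70 mph → 79 mph.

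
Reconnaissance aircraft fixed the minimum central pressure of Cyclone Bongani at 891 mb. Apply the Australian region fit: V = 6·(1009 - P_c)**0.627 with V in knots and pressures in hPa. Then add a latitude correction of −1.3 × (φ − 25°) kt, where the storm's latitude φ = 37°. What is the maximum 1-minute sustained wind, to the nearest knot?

ΔP = 1009 − 891 = 118 mb.
118^0.627 ≈ 19.910.
V ≈ 6 × 19.910 ≈ 119.5 kt.
Latitude correction: −1.3 × (37 − 25) = -15.6 kt.
Corrected V ≈ 103.9 kt → 104 kt.

104 kt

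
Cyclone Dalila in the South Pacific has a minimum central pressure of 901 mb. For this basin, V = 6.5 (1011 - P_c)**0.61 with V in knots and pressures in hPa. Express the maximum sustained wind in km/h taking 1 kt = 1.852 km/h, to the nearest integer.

ΔP = 1011 − 901 = 110 mb.
V ≈ 6.5 × 110^0.61 = 6.5 × 17.589 ≈ 114.331 kt.
114.331 × 1.852 ≈ 211.74 km/h → 212 km/h.

212 km/h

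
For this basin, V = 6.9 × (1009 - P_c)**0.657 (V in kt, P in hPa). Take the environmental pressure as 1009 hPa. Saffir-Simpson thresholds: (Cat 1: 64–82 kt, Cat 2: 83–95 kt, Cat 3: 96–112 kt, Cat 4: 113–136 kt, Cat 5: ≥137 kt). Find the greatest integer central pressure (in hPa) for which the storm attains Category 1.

Category 1 begins at V = 64 kt.
Required ΔP = (64/6.9)^(1/0.657) = 9.275^1.522 ≈ 29.67 hPa.
P_c ≤ 1009 − 29.67 = 979.33, so the highest integer P_c is 979 hPa.

979 hPa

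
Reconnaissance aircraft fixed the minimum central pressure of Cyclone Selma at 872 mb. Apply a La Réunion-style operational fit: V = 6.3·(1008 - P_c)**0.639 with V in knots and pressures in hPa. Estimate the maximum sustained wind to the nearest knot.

145 kt

ΔP = 1008 − 872 = 136 mb.
136^0.639 ≈ 23.085.
V ≈ 6.3 × 23.085 ≈ 145.4 kt.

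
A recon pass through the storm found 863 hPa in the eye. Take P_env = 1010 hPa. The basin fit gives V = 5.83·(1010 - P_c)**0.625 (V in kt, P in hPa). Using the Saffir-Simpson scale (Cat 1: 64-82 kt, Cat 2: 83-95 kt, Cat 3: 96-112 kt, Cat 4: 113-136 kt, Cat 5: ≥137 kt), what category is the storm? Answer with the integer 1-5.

4

ΔP = 1010 − 863 = 147 hPa.
V ≈ 5.83 × 147^0.625 = 5.83 × 22.62 ≈ 132 kt.
132 kt falls in the Category 4 band.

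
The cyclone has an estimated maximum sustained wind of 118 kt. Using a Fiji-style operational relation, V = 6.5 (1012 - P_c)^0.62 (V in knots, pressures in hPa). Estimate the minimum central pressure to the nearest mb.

ΔP = (V / 6.5)^(1/0.62) = (118/6.5)^1.613.
118/6.5 = 18.154; 18.154^1.613 ≈ 107.30 mb.
P_c = 1012 − 107.30 = 904.70 ≈ 905 mb.

905 mb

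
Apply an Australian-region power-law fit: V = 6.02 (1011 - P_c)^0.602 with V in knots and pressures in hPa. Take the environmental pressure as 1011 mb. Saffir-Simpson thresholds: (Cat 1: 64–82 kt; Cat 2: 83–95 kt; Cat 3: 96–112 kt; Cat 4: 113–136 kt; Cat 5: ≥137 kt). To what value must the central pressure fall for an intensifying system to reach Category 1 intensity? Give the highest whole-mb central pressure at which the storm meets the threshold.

960 mb

Category 1 begins at V = 64 kt.
Required ΔP = (64/6.02)^(1/0.602) = 10.631^1.661 ≈ 50.73 mb.
P_c ≤ 1011 − 50.73 = 960.27, so the highest integer P_c is 960 mb.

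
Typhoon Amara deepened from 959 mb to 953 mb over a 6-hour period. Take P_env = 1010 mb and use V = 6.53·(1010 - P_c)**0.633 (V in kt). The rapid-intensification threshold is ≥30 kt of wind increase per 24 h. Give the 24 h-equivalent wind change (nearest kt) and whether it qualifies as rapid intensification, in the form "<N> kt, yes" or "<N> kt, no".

V₁: ΔP = 51, V ≈ 6.53 × 51^0.633 ≈ 78.67 kt.
V₂: ΔP = 57, V ≈ 6.53 × 57^0.633 ≈ 84.41 kt.
ΔV over 6 h = 5.74 kt → 24 h equivalent = 5.74 × 24/6 ≈ 22.96 kt.
23 kt < 30 kt ⇒ not rapid intensification.

23 kt, no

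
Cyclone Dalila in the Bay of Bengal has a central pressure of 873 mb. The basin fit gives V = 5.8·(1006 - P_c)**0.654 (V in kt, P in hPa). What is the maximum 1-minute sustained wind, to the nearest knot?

142 kt

ΔP = 1006 − 873 = 133 mb.
133^0.654 ≈ 24.491.
V ≈ 5.8 × 24.491 ≈ 142.0 kt.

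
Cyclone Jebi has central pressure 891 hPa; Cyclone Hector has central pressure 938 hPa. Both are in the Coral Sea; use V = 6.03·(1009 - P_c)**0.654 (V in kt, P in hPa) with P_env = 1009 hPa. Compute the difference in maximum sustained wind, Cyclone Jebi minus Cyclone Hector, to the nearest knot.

Cyclone Jebi: ΔP = 118; V ≈ 6.03 × 118^0.654 ≈ 136.56 kt.
Cyclone Hector: ΔP = 71; V ≈ 6.03 × 71^0.654 ≈ 97.96 kt.
Difference ≈ 136.56 − 97.96 = 38.60 → 39 kt.

39 kt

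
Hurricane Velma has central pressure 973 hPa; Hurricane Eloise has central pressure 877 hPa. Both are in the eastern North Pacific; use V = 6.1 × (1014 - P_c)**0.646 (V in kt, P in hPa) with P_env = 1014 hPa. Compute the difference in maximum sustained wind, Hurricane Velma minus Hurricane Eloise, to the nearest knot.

-79 kt

Hurricane Velma: ΔP = 41; V ≈ 6.1 × 41^0.646 ≈ 67.17 kt.
Hurricane Eloise: ΔP = 137; V ≈ 6.1 × 137^0.646 ≈ 146.44 kt.
Difference ≈ 67.17 − 146.44 = -79.27 → -79 kt.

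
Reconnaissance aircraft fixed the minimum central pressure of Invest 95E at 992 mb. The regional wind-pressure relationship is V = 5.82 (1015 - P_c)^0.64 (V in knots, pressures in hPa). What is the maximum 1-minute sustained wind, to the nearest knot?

ΔP = 1015 − 992 = 23 mb.
23^0.64 ≈ 7.439.
V ≈ 5.82 × 7.439 ≈ 43.3 kt.

43 kt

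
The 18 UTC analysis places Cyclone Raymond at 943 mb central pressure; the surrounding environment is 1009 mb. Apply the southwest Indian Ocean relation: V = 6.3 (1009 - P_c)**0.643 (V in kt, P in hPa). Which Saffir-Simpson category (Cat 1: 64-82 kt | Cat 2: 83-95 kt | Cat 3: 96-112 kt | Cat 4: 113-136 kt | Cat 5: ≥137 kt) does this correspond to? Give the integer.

ΔP = 1009 − 943 = 66 mb.
V ≈ 6.3 × 66^0.643 = 6.3 × 14.79 ≈ 93 kt.
93 kt falls in the Category 2 band.

2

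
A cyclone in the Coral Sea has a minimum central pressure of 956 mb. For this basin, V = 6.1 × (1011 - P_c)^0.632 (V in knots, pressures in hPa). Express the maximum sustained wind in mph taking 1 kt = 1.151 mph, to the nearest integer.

88 mph

ΔP = 1011 − 956 = 55 mb.
V ≈ 6.1 × 55^0.632 = 6.1 × 12.587 ≈ 76.778 kt.
76.778 × 1.151 ≈ 88.37 mph → 88 mph.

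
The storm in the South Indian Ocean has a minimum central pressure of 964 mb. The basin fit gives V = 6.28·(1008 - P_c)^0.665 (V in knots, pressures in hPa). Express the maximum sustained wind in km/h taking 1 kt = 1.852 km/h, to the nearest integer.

144 km/h

ΔP = 1008 − 964 = 44 mb.
V ≈ 6.28 × 44^0.665 = 6.28 × 12.385 ≈ 77.778 kt.
77.778 × 1.852 ≈ 144.04 km/h → 144 km/h.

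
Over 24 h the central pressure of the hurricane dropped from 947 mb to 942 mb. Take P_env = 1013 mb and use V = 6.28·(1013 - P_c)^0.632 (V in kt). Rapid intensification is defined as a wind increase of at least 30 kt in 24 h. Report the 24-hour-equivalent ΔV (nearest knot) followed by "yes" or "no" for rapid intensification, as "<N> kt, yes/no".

V₁: ΔP = 66, V ≈ 6.28 × 66^0.632 ≈ 88.70 kt.
V₂: ΔP = 71, V ≈ 6.28 × 71^0.632 ≈ 92.89 kt.
ΔV over 24 h = 4.19 kt → 24 h equivalent = 4.19 × 24/24 ≈ 4.19 kt.
4 kt < 30 kt ⇒ not rapid intensification.

4 kt, no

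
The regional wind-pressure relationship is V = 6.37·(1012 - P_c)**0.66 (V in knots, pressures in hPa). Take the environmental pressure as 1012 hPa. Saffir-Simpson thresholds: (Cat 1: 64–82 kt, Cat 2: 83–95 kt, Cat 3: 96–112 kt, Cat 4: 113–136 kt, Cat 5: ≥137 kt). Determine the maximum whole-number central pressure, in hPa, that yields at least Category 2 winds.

Category 2 begins at V = 83 kt.
Required ΔP = (83/6.37)^(1/0.66) = 13.030^1.515 ≈ 48.90 hPa.
P_c ≤ 1012 − 48.90 = 963.10, so the highest integer P_c is 963 hPa.

963 hPa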